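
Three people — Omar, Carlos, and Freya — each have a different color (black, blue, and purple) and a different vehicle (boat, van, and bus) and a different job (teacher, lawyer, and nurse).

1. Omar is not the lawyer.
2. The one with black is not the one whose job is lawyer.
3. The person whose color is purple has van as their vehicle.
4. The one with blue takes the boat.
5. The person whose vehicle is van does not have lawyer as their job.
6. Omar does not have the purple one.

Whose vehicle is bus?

Omar

With clues 1–6, Carlos and Freya are impossible for the one with vehicle bus.
That leaves Omar.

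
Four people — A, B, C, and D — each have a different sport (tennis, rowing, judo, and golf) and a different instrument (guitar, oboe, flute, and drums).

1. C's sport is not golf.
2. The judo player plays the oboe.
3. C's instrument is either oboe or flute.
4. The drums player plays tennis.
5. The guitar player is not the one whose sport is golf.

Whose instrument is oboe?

With clues 1–5, A, B, and D are impossible for the one with instrument oboe.
That leaves C.

C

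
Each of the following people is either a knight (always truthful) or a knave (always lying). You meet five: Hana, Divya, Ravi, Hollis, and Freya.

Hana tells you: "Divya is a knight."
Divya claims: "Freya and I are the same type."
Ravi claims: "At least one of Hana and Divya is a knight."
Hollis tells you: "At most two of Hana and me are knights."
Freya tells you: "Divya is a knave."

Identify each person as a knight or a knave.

Hana: knave, Divya: knave, Ravi: knave, Hollis: knight, Freya: knight

Regardless of anyone's role, Hollis's statement is true, so Hollis is a knight.
Consider Hana. Suppose Hana is a knight.
Then no assignment of the remaining roles makes every statement match its speaker's type — contradiction.
So Hana is a knave.
Consider Divya. Suppose Divya is a knight.
Then Hana's statement comes out true, contradicting Hana being a knave.
So Divya is a knave.
With that fixed, Ravi's statement is false, so Ravi is a knave.
With that fixed, Freya's statement is true, so Freya is a knight.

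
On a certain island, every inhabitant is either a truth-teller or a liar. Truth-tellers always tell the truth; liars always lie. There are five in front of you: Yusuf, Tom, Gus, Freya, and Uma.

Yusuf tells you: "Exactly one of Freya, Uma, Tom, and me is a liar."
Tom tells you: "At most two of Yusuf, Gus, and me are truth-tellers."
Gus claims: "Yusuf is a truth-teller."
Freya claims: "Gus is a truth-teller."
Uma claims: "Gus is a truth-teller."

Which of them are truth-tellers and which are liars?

Consider Yusuf. Suppose Yusuf is a truth-teller.
Then no assignment of the remaining roles makes every statement match its speaker's type — contradiction.
So Yusuf is a liar.
With that fixed, Tom's statement is true, so Tom is a truth-teller.
With that fixed, Gus's statement is false, so Gus is a liar.
With that fixed, Freya's statement is false, so Freya is a liar.
With that fixed, Uma's statement is false, so Uma is a liar.

Yusuf: liar, Tom: truth-teller, Gus: liar, Freya: liar, Uma: liar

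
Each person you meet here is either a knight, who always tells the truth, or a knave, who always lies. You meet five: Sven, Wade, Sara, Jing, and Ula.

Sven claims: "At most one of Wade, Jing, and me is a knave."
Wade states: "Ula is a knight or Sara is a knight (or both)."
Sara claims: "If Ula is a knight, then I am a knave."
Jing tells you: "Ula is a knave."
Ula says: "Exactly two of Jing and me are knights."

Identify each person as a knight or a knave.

Consider Sven. Suppose Sven is a knave.
Then no assignment of the remaining roles makes every statement match its speaker's type — contradiction.
So Sven is a knight.
Consider Wade. Suppose Wade is a knave.
Then no assignment of the remaining roles makes every statement match its speaker's type — contradiction.
So Wade is a knight.
Consider Sara. Suppose Sara is a knave.
Then Sara's own statement would have to be false, but it can't be — contradiction.
So Sara is a knight.
Consider Jing. Suppose Jing is a knave.
Then no assignment of the remaining roles makes every statement match its speaker's type — contradiction.
So Jing is a knight.
Consider Ula. Suppose Ula is a knight.
Then Sara's statement comes out false, contradicting Sara being a knight.
So Ula is a knave.

Sven: knight, Wade: knight, Sara: knight, Jing: knight, Ula: knave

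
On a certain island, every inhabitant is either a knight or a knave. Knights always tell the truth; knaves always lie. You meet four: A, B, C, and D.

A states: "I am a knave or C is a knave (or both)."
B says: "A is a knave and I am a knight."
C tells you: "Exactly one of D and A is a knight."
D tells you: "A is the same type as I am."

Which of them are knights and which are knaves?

Consider A. Suppose A is a knave.
Then A's own statement would have to be false, but it can't be — contradiction.
So A is a knight.
With that fixed, B's statement is false, so B is a knave.
Consider C. Suppose C is a knight.
Then A's statement comes out false, contradicting A being a knight.
So C is a knave.
Consider D. Suppose D is a knave.
Then C's statement comes out true, contradicting C being a knave.
So D is a knight.

A: knight, B: knave, C: knave, D: knight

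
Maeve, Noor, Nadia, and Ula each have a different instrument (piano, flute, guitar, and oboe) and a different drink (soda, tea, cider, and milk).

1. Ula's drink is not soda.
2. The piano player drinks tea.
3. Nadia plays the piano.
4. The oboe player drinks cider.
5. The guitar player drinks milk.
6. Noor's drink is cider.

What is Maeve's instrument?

flute

With clues 1–3, piano is impossible for Maeve's instrument.
With clues 1–6, guitar and oboe are impossible for Maeve's instrument.
That leaves flute.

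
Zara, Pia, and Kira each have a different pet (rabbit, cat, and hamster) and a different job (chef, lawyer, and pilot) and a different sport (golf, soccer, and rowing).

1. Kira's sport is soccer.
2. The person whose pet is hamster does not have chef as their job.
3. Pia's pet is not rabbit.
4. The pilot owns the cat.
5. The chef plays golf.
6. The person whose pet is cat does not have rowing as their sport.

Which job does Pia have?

lawyer

With clues 1–4, chef is impossible for Pia's job.
With clues 1–6, pilot is impossible for Pia's job.
That leaves lawyer.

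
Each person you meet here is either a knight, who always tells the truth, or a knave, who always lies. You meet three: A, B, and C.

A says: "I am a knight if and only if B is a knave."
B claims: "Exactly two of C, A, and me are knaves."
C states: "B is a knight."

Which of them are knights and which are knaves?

A: knave, B: knave, C: knave

Consider A. Suppose A is a knight.
Then no assignment of the remaining roles makes every statement match its speaker's type — contradiction.
So A is a knave.
Consider B. Suppose B is a knight.
Then A's statement comes out true, contradicting A being a knave.
So B is a knave.
With that fixed, C's statement is false, so C is a knave.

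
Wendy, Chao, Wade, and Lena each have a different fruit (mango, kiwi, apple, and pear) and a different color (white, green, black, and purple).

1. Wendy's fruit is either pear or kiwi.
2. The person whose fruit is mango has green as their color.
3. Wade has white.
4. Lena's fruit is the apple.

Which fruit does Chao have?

mango

With clues 1–4, apple, kiwi, and pear are impossible for Chao's fruit.
That leaves mango.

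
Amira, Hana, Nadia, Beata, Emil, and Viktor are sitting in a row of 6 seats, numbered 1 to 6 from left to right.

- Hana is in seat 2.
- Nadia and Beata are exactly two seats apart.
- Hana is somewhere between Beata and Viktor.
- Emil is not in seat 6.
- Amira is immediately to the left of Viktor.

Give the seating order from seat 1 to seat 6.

Beata, Hana, Nadia, Emil, Amira, Viktor

From clue 1: Hana → seat 2.
From clues 1–2: Amira is in {1,3,4,5,6}.
From clues 1–3: Amira is in {3,4,5,6}.
From clues 1–4: Emil is in {3,4,5}.
From clues 1–5: Beata → seat 1, Nadia → seat 3, Emil → seat 4, Amira → seat 5, Viktor → seat 6.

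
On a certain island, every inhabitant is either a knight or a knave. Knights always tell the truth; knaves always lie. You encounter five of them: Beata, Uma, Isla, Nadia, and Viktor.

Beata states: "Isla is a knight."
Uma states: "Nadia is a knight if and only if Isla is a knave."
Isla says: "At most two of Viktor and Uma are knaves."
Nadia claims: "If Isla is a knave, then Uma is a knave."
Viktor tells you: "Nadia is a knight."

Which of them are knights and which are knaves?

Regardless of anyone's role, Isla's statement is true, so Isla is a knight.
With that fixed, Nadia's statement is true, so Nadia is a knight.
With that fixed, Viktor's statement is true, so Viktor is a knight.
With that fixed, Beata's statement is true, so Beata is a knight.
With that fixed, Uma's statement is false, so Uma is a knave.

Beata: knight, Uma: knave, Isla: knight, Nadia: knight, Viktor: knight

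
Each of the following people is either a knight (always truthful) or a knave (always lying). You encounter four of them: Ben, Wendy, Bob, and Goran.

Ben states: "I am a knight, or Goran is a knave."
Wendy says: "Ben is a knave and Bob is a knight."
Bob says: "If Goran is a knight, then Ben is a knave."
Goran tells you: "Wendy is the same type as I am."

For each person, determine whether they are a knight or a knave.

Consider Ben. Suppose Ben is a knight.
Then no assignment of the remaining roles makes every statement match its speaker's type — contradiction.
So Ben is a knave.
With that fixed, Bob's statement is true, so Bob is a knight.
With that fixed, Wendy's statement is true, so Wendy is a knight.
Consider Goran. Suppose Goran is a knave.
Then Ben's statement comes out true, contradicting Ben being a knave.
So Goran is a knight.

Ben: knave, Wendy: knight, Bob: knight, Goran: knight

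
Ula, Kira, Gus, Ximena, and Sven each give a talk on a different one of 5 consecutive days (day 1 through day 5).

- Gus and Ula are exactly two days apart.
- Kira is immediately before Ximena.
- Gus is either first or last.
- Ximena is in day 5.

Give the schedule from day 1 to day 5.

Gus, Sven, Ula, Kira, Ximena

From clues 1–2: Kira is in {1,4}.
From clues 1–3: Ula → day 3.
From clues 1–4: Gus → day 1, Sven → day 2, Kira → day 4, Ximena → day 5.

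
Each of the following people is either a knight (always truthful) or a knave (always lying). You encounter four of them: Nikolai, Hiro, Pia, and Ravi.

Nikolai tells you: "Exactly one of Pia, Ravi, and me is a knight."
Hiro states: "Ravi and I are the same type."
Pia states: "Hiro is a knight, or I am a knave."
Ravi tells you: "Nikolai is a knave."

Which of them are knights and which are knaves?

Consider Nikolai. Suppose Nikolai is a knight.
Then no assignment of the remaining roles makes every statement match its speaker's type — contradiction.
So Nikolai is a knave.
With that fixed, Ravi's statement is true, so Ravi is a knight.
Consider Hiro. Suppose Hiro is a knave.
Then whichever role Pia has, Pia's statement has the wrong truth value — contradiction.
So Hiro is a knight.
With that fixed, Pia's statement is true, so Pia is a knight.

Nikolai: knave, Hiro: knight, Pia: knight, Ravi: knight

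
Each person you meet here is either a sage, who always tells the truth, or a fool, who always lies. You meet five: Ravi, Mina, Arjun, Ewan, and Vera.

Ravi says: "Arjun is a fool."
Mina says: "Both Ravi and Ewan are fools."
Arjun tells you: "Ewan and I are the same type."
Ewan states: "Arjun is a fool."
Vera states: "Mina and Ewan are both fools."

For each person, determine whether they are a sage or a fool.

Consider Ravi. Suppose Ravi is a fool.
Then no assignment of the remaining roles makes every statement match its speaker's type — contradiction.
So Ravi is a sage.
With that fixed, Mina's statement is false, so Mina is a fool.
Consider Arjun. Suppose Arjun is a sage.
Then Ravi's statement comes out false, contradicting Ravi being a sage.
So Arjun is a fool.
With that fixed, Ewan's statement is true, so Ewan is a sage.
With that fixed, Vera's statement is false, so Vera is a fool.

Ravi: sage, Mina: fool, Arjun: fool, Ewan: sage, Vera: fool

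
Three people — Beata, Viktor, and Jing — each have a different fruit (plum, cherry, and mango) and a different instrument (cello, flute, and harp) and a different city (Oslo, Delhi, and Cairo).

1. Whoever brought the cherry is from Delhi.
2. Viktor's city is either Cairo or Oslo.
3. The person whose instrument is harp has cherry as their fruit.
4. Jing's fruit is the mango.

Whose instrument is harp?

Beata

With clues 1–3, Viktor is impossible for the one with instrument harp.
With clues 1–4, Jing is impossible for the one with instrument harp.
That leaves Beata.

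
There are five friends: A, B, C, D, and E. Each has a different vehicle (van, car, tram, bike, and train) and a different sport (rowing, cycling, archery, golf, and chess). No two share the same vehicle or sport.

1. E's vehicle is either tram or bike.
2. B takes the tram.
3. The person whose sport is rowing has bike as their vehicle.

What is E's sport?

rowing

With clues 1–3, archery, chess, cycling, and golf are impossible for E's sport.
That leaves rowing.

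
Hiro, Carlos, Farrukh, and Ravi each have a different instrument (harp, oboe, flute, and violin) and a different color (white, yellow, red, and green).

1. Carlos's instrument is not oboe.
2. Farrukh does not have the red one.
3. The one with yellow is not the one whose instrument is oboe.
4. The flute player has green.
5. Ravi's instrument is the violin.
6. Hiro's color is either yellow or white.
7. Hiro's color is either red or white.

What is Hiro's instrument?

oboe

With clues 1–5, violin is impossible for Hiro's instrument.
With clues 1–6, flute is impossible for Hiro's instrument.
With clues 1–7, harp is impossible for Hiro's instrument.
That leaves oboe.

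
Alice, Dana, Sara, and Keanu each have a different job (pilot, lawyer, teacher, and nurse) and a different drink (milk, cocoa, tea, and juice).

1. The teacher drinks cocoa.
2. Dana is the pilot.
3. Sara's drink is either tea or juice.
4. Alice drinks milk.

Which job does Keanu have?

With clues 1–2, pilot is impossible for Keanu's job.
With clues 1–4, lawyer and nurse are impossible for Keanu's job.
That leaves teacher.

teacher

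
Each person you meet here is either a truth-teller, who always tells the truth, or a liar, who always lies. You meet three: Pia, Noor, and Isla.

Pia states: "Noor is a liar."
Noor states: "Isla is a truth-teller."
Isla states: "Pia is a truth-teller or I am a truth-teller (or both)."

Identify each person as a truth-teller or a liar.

Consider Pia. Suppose Pia is a truth-teller.
Then no assignment of the remaining roles makes every statement match its speaker's type — contradiction.
So Pia is a liar.
Consider Noor. Suppose Noor is a liar.
Then Pia's statement comes out true, contradicting Pia being a liar.
So Noor is a truth-teller.
Consider Isla. Suppose Isla is a liar.
Then Noor's statement comes out false, contradicting Noor being a truth-teller.
So Isla is a truth-teller.

Pia: liar, Noor: truth-teller, Isla: truth-teller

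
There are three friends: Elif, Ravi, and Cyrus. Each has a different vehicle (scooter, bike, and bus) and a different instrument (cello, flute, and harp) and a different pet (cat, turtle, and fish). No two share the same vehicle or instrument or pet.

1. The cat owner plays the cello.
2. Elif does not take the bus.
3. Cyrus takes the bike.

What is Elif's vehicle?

scooter

With clues 1–2, bus is impossible for Elif's vehicle.
With clues 1–3, bike is impossible for Elif's vehicle.
That leaves scooter.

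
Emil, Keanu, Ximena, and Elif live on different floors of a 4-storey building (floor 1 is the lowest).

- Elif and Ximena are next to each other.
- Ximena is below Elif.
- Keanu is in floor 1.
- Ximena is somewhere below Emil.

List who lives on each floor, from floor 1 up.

Keanu, Ximena, Elif, Emil

From clues 1–2: Ximena is in {1,2,3}.
From clues 1–3: Keanu → floor 1.
From clues 1–4: Ximena → floor 2, Elif → floor 3, Emil → floor 4.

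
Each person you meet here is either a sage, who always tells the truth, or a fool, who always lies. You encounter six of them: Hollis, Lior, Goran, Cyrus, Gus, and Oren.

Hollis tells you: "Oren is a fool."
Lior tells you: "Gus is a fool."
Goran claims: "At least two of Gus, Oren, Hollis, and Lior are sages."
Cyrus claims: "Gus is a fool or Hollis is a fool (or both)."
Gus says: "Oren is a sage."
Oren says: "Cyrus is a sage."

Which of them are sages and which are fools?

Consider Hollis. Suppose Hollis is a sage.
Then no assignment of the remaining roles makes every statement match its speaker's type — contradiction.
So Hollis is a fool.
With that fixed, Cyrus's statement is true, so Cyrus is a sage.
With that fixed, Oren's statement is true, so Oren is a sage.
With that fixed, Gus's statement is true, so Gus is a sage.
With that fixed, Lior's statement is false, so Lior is a fool.
With that fixed, Goran's statement is true, so Goran is a sage.

Hollis: fool, Lior: fool, Goran: sage, Cyrus: sage, Gus: sage, Oren: sage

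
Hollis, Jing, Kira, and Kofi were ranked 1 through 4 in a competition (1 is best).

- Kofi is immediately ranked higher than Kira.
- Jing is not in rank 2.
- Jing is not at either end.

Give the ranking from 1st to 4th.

Kofi, Kira, Jing, Hollis

From clue 1: Kira is in {2,3,4}.
From clues 1–2: Jing is in {1,3,4}.
From clues 1–3: Kofi → rank 1, Kira → rank 2, Jing → rank 3, Hollis → rank 4.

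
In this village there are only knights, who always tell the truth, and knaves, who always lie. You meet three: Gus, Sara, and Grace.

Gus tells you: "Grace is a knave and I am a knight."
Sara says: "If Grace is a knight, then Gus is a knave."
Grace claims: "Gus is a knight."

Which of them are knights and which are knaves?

Consider Gus. Suppose Gus is a knight.
Then no assignment of the remaining roles makes every statement match its speaker's type — contradiction.
So Gus is a knave.
With that fixed, Sara's statement is true, so Sara is a knight.
With that fixed, Grace's statement is false, so Grace is a knave.

Gus: knave, Sara: knight, Grace: knave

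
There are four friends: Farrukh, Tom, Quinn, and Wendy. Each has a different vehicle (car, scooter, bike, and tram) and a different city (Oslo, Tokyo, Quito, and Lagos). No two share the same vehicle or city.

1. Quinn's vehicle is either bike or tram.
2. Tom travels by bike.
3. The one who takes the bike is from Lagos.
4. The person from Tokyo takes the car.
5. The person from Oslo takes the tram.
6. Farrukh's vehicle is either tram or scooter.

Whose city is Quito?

Farrukh

With clues 1–3, Tom is impossible for the one with city Quito.
With clues 1–5, Quinn is impossible for the one with city Quito.
With clues 1–6, Wendy is impossible for the one with city Quito.
That leaves Farrukh.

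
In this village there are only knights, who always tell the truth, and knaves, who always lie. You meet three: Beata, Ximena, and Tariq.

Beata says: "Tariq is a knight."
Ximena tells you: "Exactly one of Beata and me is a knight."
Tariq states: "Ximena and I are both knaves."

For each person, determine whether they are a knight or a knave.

Consider Beata. Suppose Beata is a knight.
Then whichever role Ximena has, Ximena's statement has the wrong truth value — contradiction.
So Beata is a knave.
Consider Ximena. Suppose Ximena is a knave.
Then whichever role Tariq has, Tariq's statement has the wrong truth value — contradiction.
So Ximena is a knight.
With that fixed, Tariq's statement is false, so Tariq is a knave.

Beata: knave, Ximena: knight, Tariq: knave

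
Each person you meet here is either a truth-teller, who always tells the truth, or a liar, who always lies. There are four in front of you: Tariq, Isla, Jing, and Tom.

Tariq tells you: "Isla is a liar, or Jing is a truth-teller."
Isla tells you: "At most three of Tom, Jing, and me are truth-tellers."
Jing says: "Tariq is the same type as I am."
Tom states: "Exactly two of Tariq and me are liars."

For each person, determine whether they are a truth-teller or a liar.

Tariq: truth-teller, Isla: truth-teller, Jing: truth-teller, Tom: liar

Regardless of anyone's role, Isla's statement is true, so Isla is a truth-teller.
Consider Tariq. Suppose Tariq is a liar.
Then whichever role Jing has, Jing's statement has the wrong truth value — contradiction.
So Tariq is a truth-teller.
With that fixed, Tom's statement is false, so Tom is a liar.
Consider Jing. Suppose Jing is a liar.
Then Tariq's statement comes out false, contradicting Tariq being a truth-teller.
So Jing is a truth-teller.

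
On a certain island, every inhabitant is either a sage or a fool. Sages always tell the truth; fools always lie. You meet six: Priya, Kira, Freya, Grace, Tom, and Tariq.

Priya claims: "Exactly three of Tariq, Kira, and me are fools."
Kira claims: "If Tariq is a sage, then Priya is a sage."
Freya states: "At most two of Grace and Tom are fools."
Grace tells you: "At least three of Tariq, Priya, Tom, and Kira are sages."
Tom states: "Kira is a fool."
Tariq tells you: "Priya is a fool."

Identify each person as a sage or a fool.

Priya: fool, Kira: fool, Freya: sage, Grace: fool, Tom: sage, Tariq: sage

Regardless of anyone's role, Freya's statement is true, so Freya is a sage.
Consider Priya. Suppose Priya is a sage.
Then Priya's own statement would have to be true, but it can't be — contradiction.
So Priya is a fool.
With that fixed, Tariq's statement is true, so Tariq is a sage.
With that fixed, Kira's statement is false, so Kira is a fool.
With that fixed, Grace's statement is false, so Grace is a fool.
With that fixed, Tom's statement is true, so Tom is a sage.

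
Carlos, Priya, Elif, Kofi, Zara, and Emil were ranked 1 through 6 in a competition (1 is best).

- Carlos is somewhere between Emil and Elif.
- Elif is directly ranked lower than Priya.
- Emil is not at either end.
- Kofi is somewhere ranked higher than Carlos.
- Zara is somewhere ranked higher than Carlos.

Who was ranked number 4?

Carlos

With clues 1–3, Elif is ruled out for rank 4.
With clues 1–4, Emil and Kofi are ruled out for rank 4.
With clues 1–5, Priya and Zara are ruled out for rank 4.
So rank 4 is Carlos.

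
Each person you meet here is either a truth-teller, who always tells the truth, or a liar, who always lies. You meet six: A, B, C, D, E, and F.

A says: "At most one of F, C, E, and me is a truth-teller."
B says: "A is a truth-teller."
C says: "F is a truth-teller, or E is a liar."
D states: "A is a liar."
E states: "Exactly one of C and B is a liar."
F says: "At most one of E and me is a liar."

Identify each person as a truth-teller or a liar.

Consider A. Suppose A is a truth-teller.
Then no assignment of the remaining roles makes every statement match its speaker's type — contradiction.
So A is a liar.
With that fixed, B's statement is false, so B is a liar.
With that fixed, D's statement is true, so D is a truth-teller.
Consider C. Suppose C is a liar.
Then no assignment of the remaining roles makes every statement match its speaker's type — contradiction.
So C is a truth-teller.
With that fixed, E's statement is true, so E is a truth-teller.
With that fixed, F's statement is true, so F is a truth-teller.

A: liar, B: liar, C: truth-teller, D: truth-teller, E: truth-teller, F: truth-teller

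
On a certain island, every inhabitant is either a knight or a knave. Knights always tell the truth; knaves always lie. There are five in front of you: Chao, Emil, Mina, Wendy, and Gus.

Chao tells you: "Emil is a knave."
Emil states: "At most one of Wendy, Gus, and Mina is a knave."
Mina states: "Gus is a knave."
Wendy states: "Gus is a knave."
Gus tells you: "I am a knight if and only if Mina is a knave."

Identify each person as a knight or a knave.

Chao: knight, Emil: knave, Mina: knave, Wendy: knave, Gus: knight

Consider Chao. Suppose Chao is a knave.
Then no assignment of the remaining roles makes every statement match its speaker's type — contradiction.
So Chao is a knight.
Consider Emil. Suppose Emil is a knight.
Then Chao's statement comes out false, contradicting Chao being a knight.
So Emil is a knave.
Consider Mina. Suppose Mina is a knight.
Then whichever role Gus has, Gus's statement has the wrong truth value — contradiction.
So Mina is a knave.
Consider Wendy. Suppose Wendy is a knight.
Then no assignment of the remaining roles makes every statement match its speaker's type — contradiction.
So Wendy is a knave.
Consider Gus. Suppose Gus is a knave.
Then Mina's statement comes out true, contradicting Mina being a knave.
So Gus is a knight.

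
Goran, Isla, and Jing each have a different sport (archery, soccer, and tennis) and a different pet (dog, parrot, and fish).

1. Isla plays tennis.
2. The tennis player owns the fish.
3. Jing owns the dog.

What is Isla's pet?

fish

With clues 1–2, dog and parrot are impossible for Isla's pet.
That leaves fish.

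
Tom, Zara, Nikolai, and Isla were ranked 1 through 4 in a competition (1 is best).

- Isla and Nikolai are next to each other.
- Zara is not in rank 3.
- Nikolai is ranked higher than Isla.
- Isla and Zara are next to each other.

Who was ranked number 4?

Zara

With clues 1–3, Nikolai is ruled out for rank 4.
With clues 1–4, Isla and Tom are ruled out for rank 4.
So rank 4 is Zara.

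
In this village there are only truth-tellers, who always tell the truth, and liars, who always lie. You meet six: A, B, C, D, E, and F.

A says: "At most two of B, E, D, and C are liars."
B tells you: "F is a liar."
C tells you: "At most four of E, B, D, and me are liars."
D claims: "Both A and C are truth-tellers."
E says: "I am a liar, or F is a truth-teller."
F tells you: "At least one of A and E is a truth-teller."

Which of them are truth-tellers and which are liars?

A: truth-teller, B: liar, C: truth-teller, D: truth-teller, E: truth-teller, F: truth-teller

Regardless of anyone's role, C's statement is true, so C is a truth-teller.
Consider A. Suppose A is a liar.
Then no assignment of the remaining roles makes every statement match its speaker's type — contradiction.
So A is a truth-teller.
With that fixed, D's statement is true, so D is a truth-teller.
With that fixed, F's statement is true, so F is a truth-teller.
With that fixed, B's statement is false, so B is a liar.
With that fixed, E's statement is true, so E is a truth-teller.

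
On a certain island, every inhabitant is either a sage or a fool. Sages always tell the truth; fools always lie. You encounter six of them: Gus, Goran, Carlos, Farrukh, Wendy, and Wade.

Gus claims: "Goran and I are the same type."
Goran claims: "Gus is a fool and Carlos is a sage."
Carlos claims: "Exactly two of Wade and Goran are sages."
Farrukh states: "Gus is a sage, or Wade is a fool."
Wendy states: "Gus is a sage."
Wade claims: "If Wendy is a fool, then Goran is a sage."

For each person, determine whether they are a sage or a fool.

Consider Gus. Suppose Gus is a sage.
Then no assignment of the remaining roles makes every statement match its speaker's type — contradiction.
So Gus is a fool.
With that fixed, Wendy's statement is false, so Wendy is a fool.
Consider Goran. Suppose Goran is a fool.
Then Gus's statement comes out true, contradicting Gus being a fool.
So Goran is a sage.
With that fixed, Wade's statement is true, so Wade is a sage.
With that fixed, Carlos's statement is true, so Carlos is a sage.
With that fixed, Farrukh's statement is false, so Farrukh is a fool.

Gus: fool, Goran: sage, Carlos: sage, Farrukh: fool, Wendy: fool, Wade: sage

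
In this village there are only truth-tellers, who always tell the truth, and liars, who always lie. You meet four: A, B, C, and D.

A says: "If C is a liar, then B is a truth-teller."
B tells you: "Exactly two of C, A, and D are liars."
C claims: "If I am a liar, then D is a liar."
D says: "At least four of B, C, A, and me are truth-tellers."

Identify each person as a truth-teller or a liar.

Consider A. Suppose A is a liar.
Then no assignment of the remaining roles makes every statement match its speaker's type — contradiction.
So A is a truth-teller.
Consider B. Suppose B is a truth-teller.
Then no assignment of the remaining roles makes every statement match its speaker's type — contradiction.
So B is a liar.
With that fixed, D's statement is false, so D is a liar.
With that fixed, C's statement is true, so C is a truth-teller.

A: truth-teller, B: liar, C: truth-teller, D: liar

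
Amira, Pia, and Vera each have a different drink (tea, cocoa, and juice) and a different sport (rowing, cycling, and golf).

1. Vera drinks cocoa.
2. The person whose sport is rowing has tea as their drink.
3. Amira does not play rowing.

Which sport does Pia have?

rowing

With clues 1–3, cycling and golf are impossible for Pia's sport.
That leaves rowing.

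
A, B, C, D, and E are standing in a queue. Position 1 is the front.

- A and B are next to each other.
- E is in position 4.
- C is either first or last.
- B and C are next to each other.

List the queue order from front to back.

C, B, A, E, D

From clues 1–2: E → position 4.
From clues 1–3: C is in {1,5}.
From clues 1–4: C → position 1, B → position 2, A → position 3, D → position 5.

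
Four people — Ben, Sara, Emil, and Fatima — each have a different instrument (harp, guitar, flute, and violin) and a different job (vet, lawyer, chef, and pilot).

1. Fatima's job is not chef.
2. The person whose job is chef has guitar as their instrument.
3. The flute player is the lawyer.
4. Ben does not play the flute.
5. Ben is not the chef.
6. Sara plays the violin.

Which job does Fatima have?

Clue 1 rules out chef for Fatima's job.
With clues 1–6, pilot and vet are impossible for Fatima's job.
That leaves lawyer.

lawyer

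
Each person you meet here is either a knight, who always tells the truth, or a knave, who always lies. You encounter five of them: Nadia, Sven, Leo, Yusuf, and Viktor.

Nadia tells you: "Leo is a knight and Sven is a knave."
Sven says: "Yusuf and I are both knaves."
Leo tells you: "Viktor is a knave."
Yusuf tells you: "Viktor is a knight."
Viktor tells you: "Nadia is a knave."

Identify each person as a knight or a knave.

Consider Nadia. Suppose Nadia is a knight.
Then no assignment of the remaining roles makes every statement match its speaker's type — contradiction.
So Nadia is a knave.
With that fixed, Viktor's statement is true, so Viktor is a knight.
With that fixed, Leo's statement is false, so Leo is a knave.
With that fixed, Yusuf's statement is true, so Yusuf is a knight.
With that fixed, Sven's statement is false, so Sven is a knave.

Nadia: knave, Sven: knave, Leo: knave, Yusuf: knight, Viktor: knight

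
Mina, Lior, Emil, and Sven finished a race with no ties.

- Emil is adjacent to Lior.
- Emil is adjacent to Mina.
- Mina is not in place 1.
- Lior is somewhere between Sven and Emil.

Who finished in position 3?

With clues 1–2, Sven is ruled out for place 3.
With clues 1–3, Lior is ruled out for place 3.
With clues 1–4, Mina is ruled out for place 3.
So place 3 is Emil.

Emil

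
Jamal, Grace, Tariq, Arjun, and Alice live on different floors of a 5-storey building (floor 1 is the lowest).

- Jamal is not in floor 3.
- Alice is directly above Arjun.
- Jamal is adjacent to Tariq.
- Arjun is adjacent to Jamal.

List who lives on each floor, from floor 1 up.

Tariq, Jamal, Arjun, Alice, Grace

From clue 1: Jamal is in {1,2,4,5}.
From clues 1–3: Grace is in {1,3,5}.
From clues 1–4: Tariq → floor 1, Jamal → floor 2, Arjun → floor 3, Alice → floor 4, Grace → floor 5.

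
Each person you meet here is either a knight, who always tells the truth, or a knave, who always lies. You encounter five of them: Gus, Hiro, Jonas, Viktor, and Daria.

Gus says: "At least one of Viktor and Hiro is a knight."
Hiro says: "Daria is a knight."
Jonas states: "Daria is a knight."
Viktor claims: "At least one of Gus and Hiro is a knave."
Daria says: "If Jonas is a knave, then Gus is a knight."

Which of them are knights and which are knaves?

Gus: knight, Hiro: knight, Jonas: knight, Viktor: knave, Daria: knight

Consider Gus. Suppose Gus is a knave.
Then no assignment of the remaining roles makes every statement match its speaker's type — contradiction.
So Gus is a knight.
With that fixed, Daria's statement is true, so Daria is a knight.
With that fixed, Hiro's statement is true, so Hiro is a knight.
With that fixed, Jonas's statement is true, so Jonas is a knight.
With that fixed, Viktor's statement is false, so Viktor is a knave.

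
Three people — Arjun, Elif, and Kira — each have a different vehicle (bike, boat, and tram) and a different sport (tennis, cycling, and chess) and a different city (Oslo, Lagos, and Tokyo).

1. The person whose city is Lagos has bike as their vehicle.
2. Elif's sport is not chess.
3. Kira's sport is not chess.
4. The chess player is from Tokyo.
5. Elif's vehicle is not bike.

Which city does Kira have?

Lagos

With clues 1–4, Tokyo is impossible for Kira's city.
With clues 1–5, Oslo is impossible for Kira's city.
That leaves Lagos.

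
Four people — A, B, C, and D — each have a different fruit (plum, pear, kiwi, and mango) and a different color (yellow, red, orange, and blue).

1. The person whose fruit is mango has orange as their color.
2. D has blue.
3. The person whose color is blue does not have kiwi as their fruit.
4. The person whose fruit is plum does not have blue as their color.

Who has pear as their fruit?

With clues 1–4, A, B, and C are impossible for the one with fruit pear.
That leaves D.

D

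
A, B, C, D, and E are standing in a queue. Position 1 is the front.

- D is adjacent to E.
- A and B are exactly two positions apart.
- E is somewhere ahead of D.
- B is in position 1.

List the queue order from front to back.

From clues 1–2: C is in {2,4}.
From clues 1–4: B → position 1, C → position 2, A → position 3, E → position 4, D → position 5.

B, C, A, E, D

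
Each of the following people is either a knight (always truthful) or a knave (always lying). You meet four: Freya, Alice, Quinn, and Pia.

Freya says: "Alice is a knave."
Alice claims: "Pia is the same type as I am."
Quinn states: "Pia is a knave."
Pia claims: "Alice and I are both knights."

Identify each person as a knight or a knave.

Freya: knave, Alice: knight, Quinn: knave, Pia: knight

Consider Freya. Suppose Freya is a knight.
Then no assignment of the remaining roles makes every statement match its speaker's type — contradiction.
So Freya is a knave.
Consider Alice. Suppose Alice is a knave.
Then Freya's statement comes out true, contradicting Freya being a knave.
So Alice is a knight.
Consider Quinn. Suppose Quinn is a knight.
Then no assignment of the remaining roles makes every statement match its speaker's type — contradiction.
So Quinn is a knave.
Consider Pia. Suppose Pia is a knave.
Then Alice's statement comes out false, contradicting Alice being a knight.
So Pia is a knight.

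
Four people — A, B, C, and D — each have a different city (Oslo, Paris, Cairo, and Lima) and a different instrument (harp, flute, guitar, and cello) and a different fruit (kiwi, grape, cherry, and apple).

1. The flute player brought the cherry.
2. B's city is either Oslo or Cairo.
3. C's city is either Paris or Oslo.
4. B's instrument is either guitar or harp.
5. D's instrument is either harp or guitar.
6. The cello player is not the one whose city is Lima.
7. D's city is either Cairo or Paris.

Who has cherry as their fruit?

With clues 1–4, B is impossible for the one with fruit cherry.
With clues 1–5, D is impossible for the one with fruit cherry.
With clues 1–7, C is impossible for the one with fruit cherry.
That leaves A.

A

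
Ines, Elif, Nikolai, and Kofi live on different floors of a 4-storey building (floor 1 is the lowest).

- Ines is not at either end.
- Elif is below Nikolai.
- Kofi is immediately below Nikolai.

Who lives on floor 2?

With clues 1–3, Elif, Kofi, and Nikolai are ruled out for floor 2.
So floor 2 is Ines.

Ines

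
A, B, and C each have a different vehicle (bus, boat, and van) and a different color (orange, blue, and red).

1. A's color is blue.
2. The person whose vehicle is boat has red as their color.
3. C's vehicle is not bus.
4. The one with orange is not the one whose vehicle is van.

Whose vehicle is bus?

B

With clues 1–3, C is impossible for the one with vehicle bus.
With clues 1–4, A is impossible for the one with vehicle bus.
That leaves B.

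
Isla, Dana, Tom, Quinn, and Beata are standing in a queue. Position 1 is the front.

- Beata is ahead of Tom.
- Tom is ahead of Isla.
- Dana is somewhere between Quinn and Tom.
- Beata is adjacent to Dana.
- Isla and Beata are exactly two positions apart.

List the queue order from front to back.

From clue 1: Tom is in {2,3,4,5}.
From clues 1–2: Isla is in {3,4,5}.
From clues 1–3: Tom is in {2,4}.
From clues 1–4: Quinn → position 1, Tom → position 4, Isla → position 5.
From clues 1–5: Dana → position 2, Beata → position 3.

Quinn, Dana, Beata, Tom, Isla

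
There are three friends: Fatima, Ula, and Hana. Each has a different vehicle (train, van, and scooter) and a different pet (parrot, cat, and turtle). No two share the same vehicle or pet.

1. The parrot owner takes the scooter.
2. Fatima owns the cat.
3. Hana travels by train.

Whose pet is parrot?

With clues 1–2, Fatima is impossible for the one with pet parrot.
With clues 1–3, Hana is impossible for the one with pet parrot.
That leaves Ula.

Ula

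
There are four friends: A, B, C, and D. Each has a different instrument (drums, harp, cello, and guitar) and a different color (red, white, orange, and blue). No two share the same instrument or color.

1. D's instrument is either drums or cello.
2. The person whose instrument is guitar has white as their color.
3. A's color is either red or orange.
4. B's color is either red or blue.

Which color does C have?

white

With clues 1–4, blue, orange, and red are impossible for C's color.
That leaves white.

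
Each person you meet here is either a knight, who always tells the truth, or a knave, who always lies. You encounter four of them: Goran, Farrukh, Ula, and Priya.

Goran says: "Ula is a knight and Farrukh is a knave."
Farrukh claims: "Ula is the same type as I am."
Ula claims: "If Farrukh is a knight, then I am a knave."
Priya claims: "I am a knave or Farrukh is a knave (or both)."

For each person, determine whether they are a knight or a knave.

Consider Goran. Suppose Goran is a knave.
Then no assignment of the remaining roles makes every statement match its speaker's type — contradiction.
So Goran is a knight.
Consider Farrukh. Suppose Farrukh is a knight.
Then Goran's statement comes out false, contradicting Goran being a knight.
So Farrukh is a knave.
With that fixed, Ula's statement is true, so Ula is a knight.
With that fixed, Priya's statement is true, so Priya is a knight.

Goran: knight, Farrukh: knave, Ula: knight, Priya: knight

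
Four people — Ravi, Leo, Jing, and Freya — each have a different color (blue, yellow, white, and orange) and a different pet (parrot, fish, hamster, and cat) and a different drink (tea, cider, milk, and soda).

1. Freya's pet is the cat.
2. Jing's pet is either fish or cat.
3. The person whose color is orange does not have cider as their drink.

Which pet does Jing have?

fish

Clue 1 rules out cat for Jing's pet.
With clues 1–2, hamster and parrot are impossible for Jing's pet.
That leaves fish.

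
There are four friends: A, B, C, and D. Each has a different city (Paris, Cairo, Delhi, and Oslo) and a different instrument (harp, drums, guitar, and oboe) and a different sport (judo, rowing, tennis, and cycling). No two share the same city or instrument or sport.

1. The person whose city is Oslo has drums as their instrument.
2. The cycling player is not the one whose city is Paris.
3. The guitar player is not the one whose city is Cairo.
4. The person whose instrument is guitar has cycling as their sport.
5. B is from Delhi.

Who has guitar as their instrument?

B

With clues 1–5, A, C, and D are impossible for the one with instrument guitar.
That leaves B.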